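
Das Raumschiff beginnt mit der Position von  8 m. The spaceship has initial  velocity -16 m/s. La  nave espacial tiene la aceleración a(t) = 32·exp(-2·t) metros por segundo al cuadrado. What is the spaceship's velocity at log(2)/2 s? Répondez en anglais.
To solve this, we need to take 1 integral of our acceleration equation a(t) = 32·exp(-2·t). Taking ∫a(t)dt and applying v(0) = -16, we find v(t) = -16·exp(-2·t). From the given velocity equation v(t) = -16·exp(-2·t), we substitute t = log(2)/2 to get v = -8.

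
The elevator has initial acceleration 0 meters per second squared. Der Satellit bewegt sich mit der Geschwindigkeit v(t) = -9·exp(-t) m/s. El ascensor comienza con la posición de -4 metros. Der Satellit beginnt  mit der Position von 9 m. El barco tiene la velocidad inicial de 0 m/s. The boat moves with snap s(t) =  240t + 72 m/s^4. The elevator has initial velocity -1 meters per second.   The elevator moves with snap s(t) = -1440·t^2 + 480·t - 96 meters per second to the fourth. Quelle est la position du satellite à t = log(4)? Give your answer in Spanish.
Para resolver esto, necesitamos tomar 1 integral de nuestra ecuación de la velocidad v(t) = -9·exp(-t). La antiderivada de la velocidad, con x(0) = 9, da la posición: x(t) = 9·exp(-t). Usando x(t) = 9·exp(-t) y sustituyendo t = log(4), encontramos x = 9/4.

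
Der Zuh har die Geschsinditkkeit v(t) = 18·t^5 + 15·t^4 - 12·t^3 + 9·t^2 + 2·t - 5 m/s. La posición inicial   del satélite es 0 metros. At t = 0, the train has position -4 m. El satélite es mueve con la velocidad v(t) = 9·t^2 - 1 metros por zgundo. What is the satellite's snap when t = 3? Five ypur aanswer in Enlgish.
We must differentiate our velocity equation v(t) = 9·t^2 - 1 3 times. Differentiating velocity, we get acceleration: a(t) = 18·t. Taking d/dt of a(t), we find j(t) = 18. Taking d/dt of j(t), we find s(t) = 0. Using s(t) = 0 and substituting t = 3, we find s = 0.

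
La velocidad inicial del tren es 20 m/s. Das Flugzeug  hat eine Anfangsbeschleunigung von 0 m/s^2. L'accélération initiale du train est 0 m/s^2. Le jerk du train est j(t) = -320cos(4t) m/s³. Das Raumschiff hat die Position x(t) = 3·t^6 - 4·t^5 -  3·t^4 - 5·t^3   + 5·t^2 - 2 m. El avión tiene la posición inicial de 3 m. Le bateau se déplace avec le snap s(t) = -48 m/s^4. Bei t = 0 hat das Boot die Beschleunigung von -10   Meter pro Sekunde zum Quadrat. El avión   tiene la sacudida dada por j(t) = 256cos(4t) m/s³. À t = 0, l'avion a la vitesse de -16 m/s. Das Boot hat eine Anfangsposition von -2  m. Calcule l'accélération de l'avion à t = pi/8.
En partant du jerk j(t) = 256·cos(4·t), nous prenons 1 intégrale. En prenant ∫j(t)dt et en appliquant a(0) = 0, nous trouvons a(t) = 64·sin(4·t). Nous avons l'accélération a(t) = 64·sin(4·t). En substituant t = pi/8: a(pi/8) = 64.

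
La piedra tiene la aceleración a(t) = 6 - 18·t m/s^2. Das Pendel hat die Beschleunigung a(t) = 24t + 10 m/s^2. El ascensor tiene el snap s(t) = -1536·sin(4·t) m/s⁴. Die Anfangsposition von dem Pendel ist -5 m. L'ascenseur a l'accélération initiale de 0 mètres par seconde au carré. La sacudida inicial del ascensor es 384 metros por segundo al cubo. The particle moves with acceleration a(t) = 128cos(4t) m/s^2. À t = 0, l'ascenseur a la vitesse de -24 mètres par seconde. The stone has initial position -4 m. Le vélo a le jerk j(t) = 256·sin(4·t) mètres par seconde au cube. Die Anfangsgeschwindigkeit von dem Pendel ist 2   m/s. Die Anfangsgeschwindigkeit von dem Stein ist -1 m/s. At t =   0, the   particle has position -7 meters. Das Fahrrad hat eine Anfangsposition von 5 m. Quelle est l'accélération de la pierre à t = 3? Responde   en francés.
De l'équation de l'accélération a(t) = 6 - 18·t, nous substituons t = 3 pour obtenir a = -48.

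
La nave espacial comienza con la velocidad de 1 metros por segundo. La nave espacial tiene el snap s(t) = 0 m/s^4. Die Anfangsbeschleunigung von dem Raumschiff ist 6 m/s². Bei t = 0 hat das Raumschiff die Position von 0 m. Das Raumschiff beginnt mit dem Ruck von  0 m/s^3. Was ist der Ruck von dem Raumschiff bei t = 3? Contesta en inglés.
To solve this, we need to take 1 integral of our snap equation s(t) = 0. Finding the integral of s(t) and using j(0) = 0: j(t) = 0. We have jerk j(t) = 0. Substituting t = 3: j(3) = 0.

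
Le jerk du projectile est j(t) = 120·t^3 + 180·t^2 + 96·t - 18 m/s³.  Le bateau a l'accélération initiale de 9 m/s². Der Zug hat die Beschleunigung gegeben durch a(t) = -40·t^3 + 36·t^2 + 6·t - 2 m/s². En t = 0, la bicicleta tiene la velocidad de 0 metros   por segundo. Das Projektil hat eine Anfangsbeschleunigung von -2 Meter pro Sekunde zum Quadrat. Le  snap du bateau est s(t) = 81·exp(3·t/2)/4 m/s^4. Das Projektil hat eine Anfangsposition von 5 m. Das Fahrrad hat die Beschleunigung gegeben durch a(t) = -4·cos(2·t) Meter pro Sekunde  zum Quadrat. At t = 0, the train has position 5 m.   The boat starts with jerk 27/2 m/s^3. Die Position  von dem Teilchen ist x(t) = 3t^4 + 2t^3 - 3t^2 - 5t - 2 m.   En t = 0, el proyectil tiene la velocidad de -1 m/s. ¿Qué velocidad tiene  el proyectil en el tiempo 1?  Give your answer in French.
En partant du jerk j(t) = 120·t^3 + 180·t^2 + 96·t - 18, nous prenons 2 primitives. En prenant ∫j(t)dt et en appliquant a(0) = -2, nous trouvons a(t) = 30·t^4 + 60·t^3 + 48·t^2 - 18·t - 2. La primitive de l'accélération est la vitesse. En utilisant v(0) = -1, nous obtenons v(t) = 6·t^5 + 15·t^4 + 16·t^3 - 9·t^2 - 2·t - 1. De l'équation de la vitesse v(t) = 6·t^5 + 15·t^4 + 16·t^3 - 9·t^2 - 2·t - 1, nous substituons t = 1 pour obtenir v = 25.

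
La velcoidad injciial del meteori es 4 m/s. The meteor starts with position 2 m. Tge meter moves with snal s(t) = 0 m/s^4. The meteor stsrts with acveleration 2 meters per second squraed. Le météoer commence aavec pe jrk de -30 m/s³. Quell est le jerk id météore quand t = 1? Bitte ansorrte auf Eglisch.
To find the answer, we compute 1 antiderivative of s(t) = 0. Finding the integral of s(t) and using j(0) = -30: j(t) = -30. From the given jerk equation j(t) = -30, we substitute t = 1 to get j = -30.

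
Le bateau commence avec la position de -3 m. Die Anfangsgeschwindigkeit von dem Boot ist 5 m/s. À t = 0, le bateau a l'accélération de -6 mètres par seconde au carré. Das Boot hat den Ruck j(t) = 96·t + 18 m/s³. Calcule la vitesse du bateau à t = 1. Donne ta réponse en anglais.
We need to integrate our jerk equation j(t) = 96·t + 18 2 times. Integrating jerk and using the initial condition a(0) = -6, we get a(t) = 48·t^2 + 18·t - 6. Taking ∫a(t)dt and applying v(0) = 5, we find v(t) = 16·t^3 + 9·t^2 - 6·t + 5. Using v(t) = 16·t^3 + 9·t^2 - 6·t + 5 and substituting t = 1, we find v = 24.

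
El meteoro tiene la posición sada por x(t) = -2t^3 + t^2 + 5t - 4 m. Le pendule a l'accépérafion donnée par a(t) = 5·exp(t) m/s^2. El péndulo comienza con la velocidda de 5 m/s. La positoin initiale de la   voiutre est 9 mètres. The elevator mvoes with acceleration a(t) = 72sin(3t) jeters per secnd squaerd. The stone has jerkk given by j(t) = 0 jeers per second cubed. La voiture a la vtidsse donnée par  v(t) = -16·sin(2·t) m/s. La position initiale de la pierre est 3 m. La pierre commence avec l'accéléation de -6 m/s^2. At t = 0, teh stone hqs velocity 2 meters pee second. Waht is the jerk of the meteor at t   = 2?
Starting from position x(t) = -2·t^3 + t^2 + 5·t - 4, we take 3 derivatives. Taking d/dt of x(t), we find v(t) = -6·t^2 + 2·t + 5. The derivative of velocity gives acceleration: a(t) = 2 - 12·t. The derivative of acceleration gives jerk: j(t) = -12. Using j(t) = -12 and substituting t = 2, we find j = -12.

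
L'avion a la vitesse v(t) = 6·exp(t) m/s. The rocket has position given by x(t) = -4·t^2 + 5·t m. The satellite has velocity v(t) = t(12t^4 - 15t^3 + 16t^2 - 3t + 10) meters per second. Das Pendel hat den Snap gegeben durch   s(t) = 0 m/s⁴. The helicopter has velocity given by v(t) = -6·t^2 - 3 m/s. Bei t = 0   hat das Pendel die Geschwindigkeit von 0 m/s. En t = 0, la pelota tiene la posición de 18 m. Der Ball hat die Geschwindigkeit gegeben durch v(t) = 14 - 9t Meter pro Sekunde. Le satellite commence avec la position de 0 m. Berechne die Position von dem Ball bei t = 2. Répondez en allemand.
Ausgehend von der Geschwindigkeit v(t) = 14 - 9·t, nehmen wir 1 Integral. Die Stammfunktion von der Geschwindigkeit, mit x(0) = 18, ergibt die Position: x(t) = -9·t^2/2 + 14·t + 18. Wir haben die Position x(t) = -9·t^2/2 + 14·t + 18. Durch Einsetzen von t = 2: x(2) = 28.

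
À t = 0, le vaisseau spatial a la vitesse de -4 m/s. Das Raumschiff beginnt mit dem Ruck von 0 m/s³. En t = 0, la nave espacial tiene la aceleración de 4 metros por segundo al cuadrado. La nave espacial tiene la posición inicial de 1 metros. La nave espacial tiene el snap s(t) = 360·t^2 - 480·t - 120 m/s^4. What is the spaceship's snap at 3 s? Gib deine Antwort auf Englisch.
We have snap s(t) = 360·t^2 - 480·t - 120. Substituting t = 3: s(3) = 1680.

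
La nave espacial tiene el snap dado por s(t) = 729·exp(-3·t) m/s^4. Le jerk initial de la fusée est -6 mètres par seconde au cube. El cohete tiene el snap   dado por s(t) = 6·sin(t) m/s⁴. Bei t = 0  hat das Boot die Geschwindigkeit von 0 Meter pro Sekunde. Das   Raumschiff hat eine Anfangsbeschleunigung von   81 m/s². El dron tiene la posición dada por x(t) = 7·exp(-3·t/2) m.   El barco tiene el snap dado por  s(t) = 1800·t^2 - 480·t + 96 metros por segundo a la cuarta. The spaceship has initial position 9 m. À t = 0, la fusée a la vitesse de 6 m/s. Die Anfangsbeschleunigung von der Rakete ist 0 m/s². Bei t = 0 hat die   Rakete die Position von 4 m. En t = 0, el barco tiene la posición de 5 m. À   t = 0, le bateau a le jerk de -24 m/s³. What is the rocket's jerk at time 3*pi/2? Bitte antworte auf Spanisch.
Partiendo del snap s(t) = 6·sin(t), tomamos 1 antiderivada. Integrando el snap y usando la condición inicial j(0) = -6, obtenemos j(t) = -6·cos(t). Usando j(t) = -6·cos(t) y sustituyendo t = 3*pi/2, encontramos j = 0.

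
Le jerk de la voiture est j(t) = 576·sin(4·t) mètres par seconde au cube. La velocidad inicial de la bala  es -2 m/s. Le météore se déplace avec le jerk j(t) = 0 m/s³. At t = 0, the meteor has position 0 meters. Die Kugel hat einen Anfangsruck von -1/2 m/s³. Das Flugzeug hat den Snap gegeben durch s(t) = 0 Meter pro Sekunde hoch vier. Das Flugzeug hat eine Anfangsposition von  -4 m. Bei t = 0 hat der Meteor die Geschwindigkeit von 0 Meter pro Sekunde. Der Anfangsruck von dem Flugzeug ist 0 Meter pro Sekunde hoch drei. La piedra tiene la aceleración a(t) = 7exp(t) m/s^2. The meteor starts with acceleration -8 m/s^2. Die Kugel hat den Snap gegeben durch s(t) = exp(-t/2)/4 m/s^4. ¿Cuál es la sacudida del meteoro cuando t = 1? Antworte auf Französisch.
De l'équation du jerk j(t) = 0, nous substituons t = 1 pour obtenir j = 0.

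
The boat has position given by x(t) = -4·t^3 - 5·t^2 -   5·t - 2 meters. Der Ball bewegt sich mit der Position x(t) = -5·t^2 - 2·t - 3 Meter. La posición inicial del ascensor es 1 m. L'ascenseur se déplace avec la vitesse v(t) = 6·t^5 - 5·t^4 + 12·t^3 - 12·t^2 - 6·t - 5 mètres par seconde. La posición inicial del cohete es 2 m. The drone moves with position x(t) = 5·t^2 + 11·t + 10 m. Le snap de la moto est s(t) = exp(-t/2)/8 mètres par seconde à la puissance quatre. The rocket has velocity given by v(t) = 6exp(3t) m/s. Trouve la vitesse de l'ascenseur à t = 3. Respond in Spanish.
De la ecuación de la velocidad v(t) = 6·t^5 - 5·t^4 + 12·t^3 - 12·t^2 - 6·t - 5, sustituimos t = 3 para obtener v = 1246.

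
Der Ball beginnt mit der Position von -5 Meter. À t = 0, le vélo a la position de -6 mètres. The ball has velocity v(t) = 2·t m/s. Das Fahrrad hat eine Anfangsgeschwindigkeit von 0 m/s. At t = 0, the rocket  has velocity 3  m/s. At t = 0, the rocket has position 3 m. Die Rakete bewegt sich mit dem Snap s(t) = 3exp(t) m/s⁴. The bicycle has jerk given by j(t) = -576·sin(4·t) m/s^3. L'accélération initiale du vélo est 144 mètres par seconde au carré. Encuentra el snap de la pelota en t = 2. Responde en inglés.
To solve this, we need to take 3 derivatives of our velocity equation v(t) = 2·t. Taking d/dt of v(t), we find a(t) = 2. Differentiating acceleration, we get jerk: j(t) = 0. Taking d/dt of j(t), we find s(t) = 0. We have snap s(t) = 0. Substituting t = 2: s(2) = 0.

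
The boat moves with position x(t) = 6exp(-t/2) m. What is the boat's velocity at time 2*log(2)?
To solve this, we need to take 1 derivative of our position equation x(t) = 6·exp(-t/2). Taking d/dt of x(t), we find v(t) = -3·exp(-t/2). We have velocity v(t) = -3·exp(-t/2). Substituting t = 2*log(2): v(2*log(2)) = -3/2.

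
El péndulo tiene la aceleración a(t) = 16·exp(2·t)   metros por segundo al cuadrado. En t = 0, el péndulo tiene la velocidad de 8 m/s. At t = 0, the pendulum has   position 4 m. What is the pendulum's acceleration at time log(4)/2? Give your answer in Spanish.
Tenemos la aceleración a(t) = 16·exp(2·t). Sustituyendo t = log(4)/2: a(log(4)/2) = 64.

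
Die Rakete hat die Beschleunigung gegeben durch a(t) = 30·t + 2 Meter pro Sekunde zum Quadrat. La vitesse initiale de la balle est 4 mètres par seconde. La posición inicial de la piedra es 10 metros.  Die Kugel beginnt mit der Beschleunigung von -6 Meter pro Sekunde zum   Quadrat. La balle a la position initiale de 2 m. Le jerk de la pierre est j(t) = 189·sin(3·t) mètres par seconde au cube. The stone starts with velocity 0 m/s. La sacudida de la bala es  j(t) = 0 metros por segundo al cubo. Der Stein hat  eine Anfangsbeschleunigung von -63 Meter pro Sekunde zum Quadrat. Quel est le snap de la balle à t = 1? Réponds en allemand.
Wir müssen unsere Gleichung für den Ruck j(t) = 0 1-mal ableiten. Durch Ableiten von dem Ruck erhalten wir den Snap: s(t) = 0. Aus der Gleichung für den Snap s(t) = 0, setzen wir t = 1 ein und erhalten s = 0.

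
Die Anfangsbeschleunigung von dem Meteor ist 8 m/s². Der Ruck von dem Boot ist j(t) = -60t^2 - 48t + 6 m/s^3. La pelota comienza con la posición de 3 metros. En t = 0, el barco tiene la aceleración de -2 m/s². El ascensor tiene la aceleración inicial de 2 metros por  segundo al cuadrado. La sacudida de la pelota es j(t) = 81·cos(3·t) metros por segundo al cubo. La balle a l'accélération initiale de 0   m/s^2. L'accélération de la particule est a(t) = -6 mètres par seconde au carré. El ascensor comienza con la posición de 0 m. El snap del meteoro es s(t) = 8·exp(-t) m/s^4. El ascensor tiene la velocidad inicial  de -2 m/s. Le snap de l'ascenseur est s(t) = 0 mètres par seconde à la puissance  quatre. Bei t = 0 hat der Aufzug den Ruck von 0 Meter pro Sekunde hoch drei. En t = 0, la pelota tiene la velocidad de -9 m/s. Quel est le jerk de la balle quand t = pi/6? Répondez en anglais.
We have jerk j(t) = 81·cos(3·t). Substituting t = pi/6: j(pi/6) = 0.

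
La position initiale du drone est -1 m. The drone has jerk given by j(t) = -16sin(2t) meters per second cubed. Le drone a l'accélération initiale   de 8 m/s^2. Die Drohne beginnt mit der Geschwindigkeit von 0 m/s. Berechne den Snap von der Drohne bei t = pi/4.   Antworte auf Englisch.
To solve this, we need to take 1 derivative of our jerk equation j(t) = -16·sin(2·t). Differentiating jerk, we get snap: s(t) = -32·cos(2·t). We have snap s(t) = -32·cos(2·t). Substituting t = pi/4: s(pi/4) = 0.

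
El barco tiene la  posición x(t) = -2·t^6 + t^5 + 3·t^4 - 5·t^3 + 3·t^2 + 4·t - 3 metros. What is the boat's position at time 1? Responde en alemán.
Wir haben die Position x(t) = -2·t^6 + t^5 + 3·t^4 - 5·t^3 + 3·t^2 + 4·t - 3. Durch Einsetzen von t = 1: x(1) = 1.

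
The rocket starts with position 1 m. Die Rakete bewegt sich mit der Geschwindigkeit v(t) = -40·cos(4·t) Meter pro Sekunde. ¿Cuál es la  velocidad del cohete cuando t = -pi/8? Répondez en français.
Nous avons la vitesse v(t) = -40·cos(4·t). En substituant t = -pi/8: v(-pi/8) = 0.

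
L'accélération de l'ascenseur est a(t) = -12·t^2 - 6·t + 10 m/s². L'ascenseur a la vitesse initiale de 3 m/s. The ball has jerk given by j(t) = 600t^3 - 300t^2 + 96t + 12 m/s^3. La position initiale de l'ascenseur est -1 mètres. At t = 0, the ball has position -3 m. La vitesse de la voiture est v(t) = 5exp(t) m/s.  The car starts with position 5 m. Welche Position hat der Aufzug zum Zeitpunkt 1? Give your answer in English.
To solve this, we need to take 2 antiderivatives of our acceleration equation a(t) = -12·t^2 - 6·t + 10. Integrating acceleration and using the initial condition v(0) = 3, we get v(t) = -4·t^3 - 3·t^2 + 10·t + 3. Taking ∫v(t)dt and applying x(0) = -1, we find x(t) = -t^4 - t^3 + 5·t^2 + 3·t - 1. From the given position equation x(t) = -t^4 - t^3 + 5·t^2 + 3·t - 1, we substitute t = 1 to get x = 5.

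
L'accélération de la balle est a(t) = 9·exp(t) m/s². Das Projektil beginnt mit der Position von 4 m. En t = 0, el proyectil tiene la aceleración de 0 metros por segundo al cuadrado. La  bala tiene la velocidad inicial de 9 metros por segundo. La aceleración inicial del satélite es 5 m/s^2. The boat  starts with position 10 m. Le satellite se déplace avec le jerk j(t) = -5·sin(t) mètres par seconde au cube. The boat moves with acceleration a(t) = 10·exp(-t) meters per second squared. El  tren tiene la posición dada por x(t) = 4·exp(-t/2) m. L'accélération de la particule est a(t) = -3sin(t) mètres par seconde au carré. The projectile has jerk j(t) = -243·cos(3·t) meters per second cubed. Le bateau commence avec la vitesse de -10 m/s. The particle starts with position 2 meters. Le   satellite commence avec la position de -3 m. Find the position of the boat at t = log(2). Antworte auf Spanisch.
Debemos encontrar la antiderivada de nuestra ecuación de la aceleración a(t) = 10·exp(-t) 2 veces. Integrando la aceleración y usando la condición inicial v(0) = -10, obtenemos v(t) = -10·exp(-t). La antiderivada de la velocidad es la posición. Usando x(0) = 10, obtenemos x(t) = 10·exp(-t). De la ecuación de la posición x(t) = 10·exp(-t), sustituimos t = log(2) para obtener x = 5.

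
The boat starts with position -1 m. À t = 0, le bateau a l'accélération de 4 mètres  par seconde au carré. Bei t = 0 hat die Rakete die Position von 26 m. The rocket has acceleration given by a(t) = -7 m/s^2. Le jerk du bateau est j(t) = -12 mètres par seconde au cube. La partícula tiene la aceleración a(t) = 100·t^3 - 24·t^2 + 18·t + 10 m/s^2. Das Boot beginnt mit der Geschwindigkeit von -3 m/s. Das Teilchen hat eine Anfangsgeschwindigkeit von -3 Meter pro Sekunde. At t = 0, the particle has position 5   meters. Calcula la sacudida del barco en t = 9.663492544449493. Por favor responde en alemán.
Mit j(t) = -12 und Einsetzen von t = 9.663492544449493, finden wir j = -12.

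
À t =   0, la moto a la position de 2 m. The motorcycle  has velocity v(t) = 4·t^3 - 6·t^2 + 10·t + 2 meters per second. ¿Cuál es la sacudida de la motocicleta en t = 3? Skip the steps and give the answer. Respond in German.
Die Antwort ist 60.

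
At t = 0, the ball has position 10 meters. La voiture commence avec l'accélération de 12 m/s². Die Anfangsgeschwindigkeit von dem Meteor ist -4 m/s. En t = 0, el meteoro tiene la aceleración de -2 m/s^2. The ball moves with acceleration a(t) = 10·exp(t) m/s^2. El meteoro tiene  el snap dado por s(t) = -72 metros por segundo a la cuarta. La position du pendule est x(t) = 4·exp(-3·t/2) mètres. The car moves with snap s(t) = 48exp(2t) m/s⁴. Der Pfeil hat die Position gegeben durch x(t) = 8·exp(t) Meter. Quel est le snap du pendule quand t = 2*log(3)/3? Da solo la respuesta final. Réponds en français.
La réponse est 27/4.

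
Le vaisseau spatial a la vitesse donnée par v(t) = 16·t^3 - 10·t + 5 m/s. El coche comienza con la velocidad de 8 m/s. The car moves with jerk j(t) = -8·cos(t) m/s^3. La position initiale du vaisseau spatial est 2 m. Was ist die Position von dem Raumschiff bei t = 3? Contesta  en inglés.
We need to integrate our velocity equation v(t) = 16·t^3 - 10·t + 5 1 time. The integral of velocity, with x(0) = 2, gives position: x(t) = 4·t^4 - 5·t^2 + 5·t + 2. From the given position equation x(t) = 4·t^4 - 5·t^2 + 5·t + 2, we substitute t = 3 to get x = 296.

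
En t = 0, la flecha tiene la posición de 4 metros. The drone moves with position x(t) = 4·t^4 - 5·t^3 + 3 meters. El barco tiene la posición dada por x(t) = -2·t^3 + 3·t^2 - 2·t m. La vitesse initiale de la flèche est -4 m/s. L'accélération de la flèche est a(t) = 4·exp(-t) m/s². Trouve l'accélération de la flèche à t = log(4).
Nous avons l'accélération a(t) = 4·exp(-t). En substituant t = log(4): a(log(4)) = 1.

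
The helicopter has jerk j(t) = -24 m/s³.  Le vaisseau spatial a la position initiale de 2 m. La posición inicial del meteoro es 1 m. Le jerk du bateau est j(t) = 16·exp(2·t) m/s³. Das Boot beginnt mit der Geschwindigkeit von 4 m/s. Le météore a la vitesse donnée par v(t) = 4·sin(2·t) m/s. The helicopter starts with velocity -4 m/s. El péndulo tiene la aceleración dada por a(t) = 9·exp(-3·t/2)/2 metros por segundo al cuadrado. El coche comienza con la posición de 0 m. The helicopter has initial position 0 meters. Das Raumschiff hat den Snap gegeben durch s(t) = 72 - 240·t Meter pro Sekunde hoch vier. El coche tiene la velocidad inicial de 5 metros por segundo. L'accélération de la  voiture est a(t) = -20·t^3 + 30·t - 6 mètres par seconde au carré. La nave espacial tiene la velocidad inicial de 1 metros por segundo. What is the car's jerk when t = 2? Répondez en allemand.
Wir müssen unsere Gleichung für die Beschleunigung a(t) = -20·t^3 + 30·t - 6 1-mal ableiten. Die Ableitung von der Beschleunigung ergibt den Ruck: j(t) = 30 - 60·t^2. Aus der Gleichung für den Ruck j(t) = 30 - 60·t^2, setzen wir t = 2 ein und erhalten j = -210.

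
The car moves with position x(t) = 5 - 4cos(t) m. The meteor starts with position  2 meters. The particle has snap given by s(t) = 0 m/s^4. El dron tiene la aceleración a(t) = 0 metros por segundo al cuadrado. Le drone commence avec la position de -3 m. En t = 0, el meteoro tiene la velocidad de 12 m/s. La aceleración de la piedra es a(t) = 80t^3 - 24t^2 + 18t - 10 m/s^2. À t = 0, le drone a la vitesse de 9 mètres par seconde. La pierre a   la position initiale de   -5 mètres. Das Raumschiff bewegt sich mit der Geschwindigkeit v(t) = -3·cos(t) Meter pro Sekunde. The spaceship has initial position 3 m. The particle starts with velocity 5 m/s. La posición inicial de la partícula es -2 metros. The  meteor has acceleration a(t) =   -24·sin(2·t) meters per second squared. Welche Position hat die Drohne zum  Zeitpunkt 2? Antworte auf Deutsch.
Wir müssen unsere Gleichung für die Beschleunigung a(t) = 0 2-mal integrieren. Die Stammfunktion von der Beschleunigung, mit v(0) = 9, ergibt die Geschwindigkeit: v(t) = 9. Das Integral von der Geschwindigkeit ist die Position. Mit x(0) = -3 erhalten wir x(t) = 9·t - 3. Aus der Gleichung für die Position x(t) = 9·t - 3, setzen wir t = 2 ein und erhalten x = 15.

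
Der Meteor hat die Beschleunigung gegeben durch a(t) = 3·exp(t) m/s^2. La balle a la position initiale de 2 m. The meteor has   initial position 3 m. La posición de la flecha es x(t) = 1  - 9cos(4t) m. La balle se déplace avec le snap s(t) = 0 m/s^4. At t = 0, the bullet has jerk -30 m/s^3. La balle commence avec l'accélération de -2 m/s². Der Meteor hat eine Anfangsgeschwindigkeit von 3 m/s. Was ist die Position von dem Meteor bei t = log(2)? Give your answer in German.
Ausgehend von der Beschleunigung a(t) = 3·exp(t), nehmen wir 2 Stammfunktionen. Das Integral von der Beschleunigung ist die Geschwindigkeit. Mit v(0) = 3 erhalten wir v(t) = 3·exp(t). Mit ∫v(t)dt und Anwendung von x(0) = 3, finden wir x(t) = 3·exp(t). Aus der Gleichung für die Position x(t) = 3·exp(t), setzen wir t = log(2) ein und erhalten x = 6.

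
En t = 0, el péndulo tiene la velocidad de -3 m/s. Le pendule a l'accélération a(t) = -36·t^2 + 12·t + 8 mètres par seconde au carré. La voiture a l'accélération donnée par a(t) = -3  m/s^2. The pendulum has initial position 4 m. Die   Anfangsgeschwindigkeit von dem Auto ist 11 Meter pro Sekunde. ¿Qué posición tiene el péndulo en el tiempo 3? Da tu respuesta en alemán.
Wir müssen das Integral unserer Gleichung für die Beschleunigung a(t) = -36·t^2 + 12·t + 8 2-mal finden. Durch Integration von der Beschleunigung und Verwendung der Anfangsbedingung v(0) = -3, erhalten wir v(t) = -12·t^3 + 6·t^2 + 8·t - 3. Die Stammfunktion von der Geschwindigkeit ist die Position. Mit x(0) = 4 erhalten wir x(t) = -3·t^4 + 2·t^3 + 4·t^2 - 3·t + 4. Aus der Gleichung für die Position x(t) = -3·t^4 + 2·t^3 + 4·t^2 - 3·t + 4, setzen wir t = 3 ein und erhalten x = -158.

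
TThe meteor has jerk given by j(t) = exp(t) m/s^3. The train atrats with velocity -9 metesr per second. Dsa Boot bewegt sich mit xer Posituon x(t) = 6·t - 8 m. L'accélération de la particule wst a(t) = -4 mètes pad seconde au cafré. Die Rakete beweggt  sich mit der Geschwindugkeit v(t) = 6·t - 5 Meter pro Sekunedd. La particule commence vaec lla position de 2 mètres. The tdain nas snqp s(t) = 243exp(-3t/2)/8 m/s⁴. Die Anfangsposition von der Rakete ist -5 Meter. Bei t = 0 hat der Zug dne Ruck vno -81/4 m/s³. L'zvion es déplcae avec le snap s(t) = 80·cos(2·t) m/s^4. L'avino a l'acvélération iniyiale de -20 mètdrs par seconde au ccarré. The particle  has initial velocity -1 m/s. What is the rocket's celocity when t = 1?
From the given velocity equation v(t) = 6·t - 5, we substitute t = 1 to get v = 1.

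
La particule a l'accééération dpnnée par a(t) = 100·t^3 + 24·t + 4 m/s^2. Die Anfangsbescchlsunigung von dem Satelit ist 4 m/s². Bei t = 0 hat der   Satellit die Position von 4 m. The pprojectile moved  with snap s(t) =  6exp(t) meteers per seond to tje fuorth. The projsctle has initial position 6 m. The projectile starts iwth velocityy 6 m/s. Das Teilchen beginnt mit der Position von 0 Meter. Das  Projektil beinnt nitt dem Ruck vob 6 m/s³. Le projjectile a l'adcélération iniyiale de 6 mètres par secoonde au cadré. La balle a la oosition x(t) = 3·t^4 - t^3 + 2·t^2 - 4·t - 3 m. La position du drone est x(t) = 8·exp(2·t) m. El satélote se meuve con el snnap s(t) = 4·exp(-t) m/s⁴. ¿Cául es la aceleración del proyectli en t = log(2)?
Necesitamos integrar nuestra ecuación del snap s(t) = 6·exp(t) 2 veces. La antiderivada del snap, con j(0) = 6, da la sacudida: j(t) = 6·exp(t). La integral de la sacudida, con a(0) = 6, da la aceleración: a(t) = 6·exp(t). Tenemos la aceleración a(t) = 6·exp(t). Sustituyendo t = log(2): a(log(2)) = 12.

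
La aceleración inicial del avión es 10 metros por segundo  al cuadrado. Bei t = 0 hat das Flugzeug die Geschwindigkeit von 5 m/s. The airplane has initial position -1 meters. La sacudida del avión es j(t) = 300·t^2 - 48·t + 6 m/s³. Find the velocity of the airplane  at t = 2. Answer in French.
Pour résoudre ceci, nous devons prendre 2 primitives de notre équation du jerk j(t) = 300·t^2 - 48·t + 6. En prenant ∫j(t)dt et en appliquant a(0) = 10, nous trouvons a(t) = 100·t^3 - 24·t^2 + 6·t + 10. En intégrant l'accélération et en utilisant la condition initiale v(0) = 5, nous obtenons v(t) = 25·t^4 - 8·t^3 + 3·t^2 + 10·t + 5. De l'équation de la vitesse v(t) = 25·t^4 - 8·t^3 + 3·t^2 + 10·t + 5, nous substituons t = 2 pour obtenir v = 373.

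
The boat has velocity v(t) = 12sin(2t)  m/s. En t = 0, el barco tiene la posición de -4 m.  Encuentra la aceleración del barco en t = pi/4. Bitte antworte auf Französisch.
Nous devons dériver notre équation de la vitesse v(t) = 12·sin(2·t) 1 fois. En dérivant la vitesse, nous obtenons l'accélération: a(t) = 24·cos(2·t). En utilisant a(t) = 24·cos(2·t) et en substituant t = pi/4, nous trouvons a = 0.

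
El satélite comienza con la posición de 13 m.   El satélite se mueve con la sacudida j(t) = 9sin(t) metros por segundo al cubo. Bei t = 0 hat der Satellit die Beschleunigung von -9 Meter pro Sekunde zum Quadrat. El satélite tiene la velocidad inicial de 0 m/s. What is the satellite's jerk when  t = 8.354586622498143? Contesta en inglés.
We have jerk j(t) = 9·sin(t). Substituting t = 8.354586622498143: j(8.354586622498143) = 7.89563118921103.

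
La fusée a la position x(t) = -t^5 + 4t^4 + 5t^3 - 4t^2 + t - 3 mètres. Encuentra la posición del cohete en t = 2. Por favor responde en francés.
En utilisant x(t) = -t^5 + 4·t^4 + 5·t^3 - 4·t^2 + t - 3 et en substituant t = 2, nous trouvons x = 55.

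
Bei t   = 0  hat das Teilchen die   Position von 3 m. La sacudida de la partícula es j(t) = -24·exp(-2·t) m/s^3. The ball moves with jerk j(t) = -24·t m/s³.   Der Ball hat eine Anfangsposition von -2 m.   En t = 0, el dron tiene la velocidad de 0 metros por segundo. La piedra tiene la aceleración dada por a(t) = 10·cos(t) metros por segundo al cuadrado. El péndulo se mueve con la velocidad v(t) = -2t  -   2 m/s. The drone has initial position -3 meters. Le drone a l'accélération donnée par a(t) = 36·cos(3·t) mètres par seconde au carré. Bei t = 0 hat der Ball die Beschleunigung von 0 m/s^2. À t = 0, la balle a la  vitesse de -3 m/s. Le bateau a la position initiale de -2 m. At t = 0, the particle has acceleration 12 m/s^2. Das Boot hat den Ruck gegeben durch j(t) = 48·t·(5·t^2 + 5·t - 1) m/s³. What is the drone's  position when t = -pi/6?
We need to integrate our acceleration equation a(t) = 36·cos(3·t) 2 times. The antiderivative of acceleration, with v(0) = 0, gives velocity: v(t) = 12·sin(3·t). Integrating velocity and using the initial condition x(0) = -3, we get x(t) = 1 - 4·cos(3·t). We have position x(t) = 1 - 4·cos(3·t). Substituting t = -pi/6: x(-pi/6) = 1.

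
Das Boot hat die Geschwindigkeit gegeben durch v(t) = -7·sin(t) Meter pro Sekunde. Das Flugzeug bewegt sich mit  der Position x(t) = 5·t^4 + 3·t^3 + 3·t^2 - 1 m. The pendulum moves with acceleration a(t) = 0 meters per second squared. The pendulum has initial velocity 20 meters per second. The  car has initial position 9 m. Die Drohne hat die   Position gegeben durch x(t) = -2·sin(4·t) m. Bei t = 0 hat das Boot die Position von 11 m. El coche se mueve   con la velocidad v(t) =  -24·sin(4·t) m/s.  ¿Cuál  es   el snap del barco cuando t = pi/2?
Debemos derivar nuestra ecuación de la velocidad v(t) = -7·sin(t) 3 veces. Derivando la velocidad, obtenemos la aceleración: a(t) = -7·cos(t). La derivada de la aceleración da la sacudida: j(t) = 7·sin(t). La derivada de la sacudida da el snap: s(t) = 7·cos(t). De la ecuación del snap s(t) = 7·cos(t), sustituimos t = pi/2 para obtener s = 0.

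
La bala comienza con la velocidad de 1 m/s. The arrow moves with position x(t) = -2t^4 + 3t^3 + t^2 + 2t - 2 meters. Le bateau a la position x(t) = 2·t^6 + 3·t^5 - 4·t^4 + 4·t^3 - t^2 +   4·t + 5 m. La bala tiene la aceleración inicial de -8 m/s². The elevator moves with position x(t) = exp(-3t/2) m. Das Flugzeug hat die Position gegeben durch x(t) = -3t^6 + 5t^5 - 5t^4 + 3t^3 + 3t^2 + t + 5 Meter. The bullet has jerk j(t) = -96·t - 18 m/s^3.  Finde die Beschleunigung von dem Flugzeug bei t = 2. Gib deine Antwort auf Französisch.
Pour résoudre ceci, nous devons prendre 2 dérivées de notre équation de la position x(t) = -3·t^6 + 5·t^5 - 5·t^4 + 3·t^3 + 3·t^2 + t + 5. En dérivant la position, nous obtenons la vitesse: v(t) = -18·t^5 + 25·t^4 - 20·t^3 + 9·t^2 + 6·t + 1. La dérivée de la vitesse donne l'accélération: a(t) = -90·t^4 + 100·t^3 - 60·t^2 + 18·t + 6. En utilisant a(t) = -90·t^4 + 100·t^3 - 60·t^2 + 18·t + 6 et en substituant t = 2, nous trouvons a = -838.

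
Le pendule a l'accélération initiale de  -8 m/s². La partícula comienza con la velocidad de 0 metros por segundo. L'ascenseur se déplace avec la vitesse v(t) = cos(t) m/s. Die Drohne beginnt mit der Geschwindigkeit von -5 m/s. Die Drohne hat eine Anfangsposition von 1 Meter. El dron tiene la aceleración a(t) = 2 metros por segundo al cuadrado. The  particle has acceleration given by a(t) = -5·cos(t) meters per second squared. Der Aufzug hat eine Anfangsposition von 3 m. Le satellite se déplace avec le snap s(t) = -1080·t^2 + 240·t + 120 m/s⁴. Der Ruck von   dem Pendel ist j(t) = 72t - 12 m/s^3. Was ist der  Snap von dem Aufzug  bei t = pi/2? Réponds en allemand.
Wir müssen unsere Gleichung für die Geschwindigkeit v(t) = cos(t) 3-mal ableiten. Die Ableitung von der Geschwindigkeit ergibt die Beschleunigung: a(t) = -sin(t). Die Ableitung von der Beschleunigung ergibt den Ruck: j(t) = -cos(t). Mit d/dt von j(t) finden wir s(t) = sin(t). Aus der Gleichung für den Snap s(t) = sin(t), setzen wir t = pi/2 ein und erhalten s = 1.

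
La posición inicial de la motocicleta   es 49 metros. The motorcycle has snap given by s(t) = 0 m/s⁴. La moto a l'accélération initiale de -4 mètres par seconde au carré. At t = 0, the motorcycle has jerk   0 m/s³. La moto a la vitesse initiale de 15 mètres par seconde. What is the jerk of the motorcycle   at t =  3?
To solve this, we need to take 1 integral of our snap equation s(t) = 0. Taking ∫s(t)dt and applying j(0) = 0, we find j(t) = 0. Using j(t) = 0 and substituting t = 3, we find j = 0.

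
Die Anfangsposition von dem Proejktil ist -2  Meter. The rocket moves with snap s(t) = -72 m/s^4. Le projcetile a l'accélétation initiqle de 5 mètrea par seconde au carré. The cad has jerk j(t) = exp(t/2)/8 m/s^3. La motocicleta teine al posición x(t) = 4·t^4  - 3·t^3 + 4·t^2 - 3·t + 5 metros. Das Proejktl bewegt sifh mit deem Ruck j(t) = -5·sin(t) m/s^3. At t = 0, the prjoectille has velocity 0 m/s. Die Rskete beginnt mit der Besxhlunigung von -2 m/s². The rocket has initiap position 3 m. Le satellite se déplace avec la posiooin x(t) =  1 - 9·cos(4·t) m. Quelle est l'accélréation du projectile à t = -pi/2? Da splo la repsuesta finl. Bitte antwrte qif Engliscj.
a(-pi/2) = 0.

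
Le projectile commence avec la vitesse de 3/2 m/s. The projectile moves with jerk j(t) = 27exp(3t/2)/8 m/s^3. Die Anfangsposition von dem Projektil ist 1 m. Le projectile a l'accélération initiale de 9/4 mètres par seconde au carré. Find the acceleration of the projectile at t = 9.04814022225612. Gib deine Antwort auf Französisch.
Pour résoudre ceci, nous devons prendre 1 primitive de notre équation du jerk j(t) = 27·exp(3·t/2)/8. En prenant ∫j(t)dt et en appliquant a(0) = 9/4, nous trouvons a(t) = 9·exp(3·t/2)/4. De l'équation de l'accélération a(t) = 9·exp(3·t/2)/4, nous substituons t = 9.04814022225612 pour obtenir a = 1764081.20593619.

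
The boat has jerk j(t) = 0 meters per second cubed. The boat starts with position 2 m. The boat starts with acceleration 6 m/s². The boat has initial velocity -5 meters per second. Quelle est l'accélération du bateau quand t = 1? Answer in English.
To find the answer, we compute 1 antiderivative of j(t) = 0. Integrating jerk and using the initial condition a(0) = 6, we get a(t) = 6. Using a(t) = 6 and substituting t = 1, we find a = 6.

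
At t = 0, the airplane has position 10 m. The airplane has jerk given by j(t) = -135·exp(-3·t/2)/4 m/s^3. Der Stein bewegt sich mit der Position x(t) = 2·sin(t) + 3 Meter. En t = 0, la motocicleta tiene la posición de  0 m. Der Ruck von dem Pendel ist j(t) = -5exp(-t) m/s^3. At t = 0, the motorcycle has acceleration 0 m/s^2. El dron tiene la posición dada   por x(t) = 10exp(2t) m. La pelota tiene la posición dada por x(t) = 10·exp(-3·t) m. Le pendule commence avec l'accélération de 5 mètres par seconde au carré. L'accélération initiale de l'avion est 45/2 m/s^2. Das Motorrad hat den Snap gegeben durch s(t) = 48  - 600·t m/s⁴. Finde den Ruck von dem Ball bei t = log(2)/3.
Ausgehend von der Position x(t) = 10·exp(-3·t), nehmen wir 3 Ableitungen. Mit d/dt von x(t) finden wir v(t) = -30·exp(-3·t). Die Ableitung von der Geschwindigkeit ergibt die Beschleunigung: a(t) = 90·exp(-3·t). Durch Ableiten von der Beschleunigung erhalten wir den Ruck: j(t) = -270·exp(-3·t). Wir haben den Ruck j(t) = -270·exp(-3·t). Durch Einsetzen von t = log(2)/3: j(log(2)/3) = -135.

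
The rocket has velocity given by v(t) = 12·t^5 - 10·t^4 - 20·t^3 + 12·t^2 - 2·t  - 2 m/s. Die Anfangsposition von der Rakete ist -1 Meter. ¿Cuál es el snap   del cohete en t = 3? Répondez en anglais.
To solve this, we need to take 3 derivatives of our velocity equation v(t) = 12·t^5 - 10·t^4 - 20·t^3 + 12·t^2 - 2·t - 2. The derivative of velocity gives acceleration: a(t) = 60·t^4 - 40·t^3 - 60·t^2 + 24·t - 2. Differentiating acceleration, we get jerk: j(t) = 240·t^3 - 120·t^2 - 120·t + 24. The derivative of jerk gives snap: s(t) = 720·t^2 - 240·t - 120. Using s(t) = 720·t^2 - 240·t - 120 and substituting t = 3, we find s = 5640.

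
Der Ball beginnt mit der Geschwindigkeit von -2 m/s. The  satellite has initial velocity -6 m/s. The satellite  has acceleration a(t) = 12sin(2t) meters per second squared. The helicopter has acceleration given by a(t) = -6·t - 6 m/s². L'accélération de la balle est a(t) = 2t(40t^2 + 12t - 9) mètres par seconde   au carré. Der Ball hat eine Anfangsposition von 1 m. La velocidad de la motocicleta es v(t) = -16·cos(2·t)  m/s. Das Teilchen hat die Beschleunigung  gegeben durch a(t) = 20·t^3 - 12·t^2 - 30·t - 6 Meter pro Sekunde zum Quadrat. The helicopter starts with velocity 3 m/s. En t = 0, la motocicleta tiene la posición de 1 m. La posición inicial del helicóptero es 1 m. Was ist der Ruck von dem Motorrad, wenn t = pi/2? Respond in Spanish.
Debemos derivar nuestra ecuación de la velocidad v(t) = -16·cos(2·t) 2 veces. Tomando d/dt de v(t), encontramos a(t) = 32·sin(2·t). Tomando d/dt de a(t), encontramos j(t) = 64·cos(2·t). De la ecuación de la sacudida j(t) = 64·cos(2·t), sustituimos t = pi/2 para obtener j = -64.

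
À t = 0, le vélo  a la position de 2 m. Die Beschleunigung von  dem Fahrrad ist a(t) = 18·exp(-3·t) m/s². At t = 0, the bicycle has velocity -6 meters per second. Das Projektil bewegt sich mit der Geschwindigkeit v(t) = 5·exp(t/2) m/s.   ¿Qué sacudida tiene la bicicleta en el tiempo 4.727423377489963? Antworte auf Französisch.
Pour résoudre ceci, nous devons prendre 1 dérivée de notre équation de l'accélération a(t) = 18·exp(-3·t). En prenant d/dt de a(t), nous trouvons j(t) = -54·exp(-3·t). Nous avons le jerk j(t) = -54·exp(-3·t). En substituant t = 4.727423377489963: j(4.727423377489963) = -0.0000374207166452421.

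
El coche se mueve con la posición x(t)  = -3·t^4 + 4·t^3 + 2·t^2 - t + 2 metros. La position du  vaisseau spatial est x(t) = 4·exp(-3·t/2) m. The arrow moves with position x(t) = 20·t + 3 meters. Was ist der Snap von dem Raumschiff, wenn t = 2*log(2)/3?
Ausgehend von der Position x(t) = 4·exp(-3·t/2), nehmen wir 4 Ableitungen. Mit d/dt von x(t) finden wir v(t) = -6·exp(-3·t/2). Durch Ableiten von der Geschwindigkeit erhalten wir die Beschleunigung: a(t) = 9·exp(-3·t/2). Die Ableitung von der Beschleunigung ergibt den Ruck: j(t) = -27·exp(-3·t/2)/2. Mit d/dt von j(t) finden wir s(t) = 81·exp(-3·t/2)/4. Mit s(t) = 81·exp(-3·t/2)/4 und Einsetzen von t = 2*log(2)/3, finden wir s = 81/8.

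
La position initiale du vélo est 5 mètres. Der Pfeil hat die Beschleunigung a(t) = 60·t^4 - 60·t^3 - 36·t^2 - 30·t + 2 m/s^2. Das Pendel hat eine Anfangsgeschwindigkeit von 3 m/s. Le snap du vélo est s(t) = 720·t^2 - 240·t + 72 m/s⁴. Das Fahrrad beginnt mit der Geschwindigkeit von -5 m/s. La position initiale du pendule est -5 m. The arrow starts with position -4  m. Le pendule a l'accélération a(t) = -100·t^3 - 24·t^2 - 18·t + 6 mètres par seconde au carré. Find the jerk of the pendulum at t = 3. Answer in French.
Pour résoudre ceci, nous devons prendre 1 dérivée de notre équation de l'accélération a(t) = -100·t^3 - 24·t^2 - 18·t + 6. La dérivée de l'accélération donne le jerk: j(t) = -300·t^2 - 48·t - 18. En utilisant j(t) = -300·t^2 - 48·t - 18 et en substituant t = 3, nous trouvons j = -2862.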